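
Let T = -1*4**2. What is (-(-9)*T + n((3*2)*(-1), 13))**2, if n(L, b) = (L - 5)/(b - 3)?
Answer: 2105401/100 ≈ 21054.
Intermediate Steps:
T = -16 (T = -1*16 = -16)
n(L, b) = (-5 + L)/(-3 + b)
(-(-9)*T + n((3*2)*(-1), 13))**2 = (-(-9)*(-16) + (-5 + (3*2)*(-1))/(-3 + 13))**2 = (-3*48 + (-5 + 6*(-1))/10)**2 = (-144 + (-5 - 6)/10)**2 = (-144 + (1/10)*(-11))**2 = (-144 - 11/10)**2 = (-1451/10)**2 = 2105401/100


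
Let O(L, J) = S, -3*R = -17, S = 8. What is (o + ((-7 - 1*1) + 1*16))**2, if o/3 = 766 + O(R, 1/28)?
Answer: 5428900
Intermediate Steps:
R = 17/3 (R = -1/3*(-17) = 17/3 ≈ 5.6667)
O(L, J) = 8
o = 2322 (o = 3*(766 + 8) = 3*774 = 2322)
(o + ((-7 - 1*1) + 1*16))**2 = (2322 + ((-7 - 1*1) + 1*16))**2 = (2322 + ((-7 - 1) + 16))**2 = (2322 + (-8 + 16))**2 = (2322 + 8)**2 = 2330**2 = 5428900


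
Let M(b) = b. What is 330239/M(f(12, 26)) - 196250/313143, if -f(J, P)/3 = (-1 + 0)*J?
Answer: 34468322059/3757716 ≈ 9172.7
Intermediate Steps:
f(J, P) = 3*J (f(J, P) = -3*(-1 + 0)*J = -(-3)*J = 3*J)
330239/M(f(12, 26)) - 196250/313143 = 330239/((3*12)) - 196250/313143 = 330239/36 - 196250*1/313143 = 330239*(1/36) - 196250/313143 = 330239/36 - 196250/313143 = 34468322059/3757716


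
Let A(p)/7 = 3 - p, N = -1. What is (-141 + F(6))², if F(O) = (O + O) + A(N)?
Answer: 10201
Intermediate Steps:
A(p) = 21 - 7*p (A(p) = 7*(3 - p) = 21 - 7*p)
F(O) = 28 + 2*O (F(O) = (O + O) + (21 - 7*(-1)) = 2*O + (21 + 7) = 2*O + 28 = 28 + 2*O)
(-141 + F(6))² = (-141 + (28 + 2*6))² = (-141 + (28 + 12))² = (-141 + 40)² = (-101)² = 10201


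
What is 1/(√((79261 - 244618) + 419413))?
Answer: √63514/127028 ≈ 0.0019840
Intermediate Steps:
1/(√((79261 - 244618) + 419413)) = 1/(√(-165357 + 419413)) = 1/(√254056) = 1/(2*√63514) = √63514/127028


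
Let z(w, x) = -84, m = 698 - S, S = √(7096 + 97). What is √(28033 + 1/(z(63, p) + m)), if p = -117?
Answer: √(17212263 - 28033*√7193)/√(614 - √7193) ≈ 167.43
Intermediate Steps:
S = √7193 ≈ 84.812
m = 698 - √7193 ≈ 613.19
√(28033 + 1/(z(63, p) + m)) = √(28033 + 1/(-84 + (698 - √7193))) = √(28033 + 1/(614 - √7193))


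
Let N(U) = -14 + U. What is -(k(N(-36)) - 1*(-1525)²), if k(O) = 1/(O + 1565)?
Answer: 3523321874/1515 ≈ 2.3256e+6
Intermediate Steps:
k(O) = 1/(1565 + O)
-(k(N(-36)) - 1*(-1525)²) = -(1/(1565 + (-14 - 36)) - 1*(-1525)²) = -(1/(1565 - 50) - 1*2325625) = -(1/1515 - 2325625) = -1*(-3523321874/1515) = 3523321874/1515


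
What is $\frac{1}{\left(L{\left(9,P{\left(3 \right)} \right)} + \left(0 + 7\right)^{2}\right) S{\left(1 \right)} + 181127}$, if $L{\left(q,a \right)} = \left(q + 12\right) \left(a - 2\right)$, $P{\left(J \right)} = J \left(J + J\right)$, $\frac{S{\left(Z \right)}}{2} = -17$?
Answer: $\frac{1}{168037} \approx 5.9511 \cdot 10^{-6}$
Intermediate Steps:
$S{\left(Z \right)} = -34$ ($S{\left(Z \right)} = 2 \left(-17\right) = -34$)
$P{\left(J \right)} = 2 J^{2}$ ($P{\left(J \right)} = J 2 J = 2 J^{2}$)
$L{\left(q,a \right)} = \left(-2 + a\right) \left(12 + q\right)$ ($L{\left(q,a \right)} = \left(12 + q\right) \left(-2 + a\right) = \left(-2 + a\right) \left(12 + q\right)$)
$\frac{1}{\left(L{\left(9,P{\left(3 \right)} \right)} + \left(0 + 7\right)^{2}\right) S{\left(1 \right)} + 181127} = \frac{1}{\left(\left(-24 - 18 + 12 \cdot 2 \cdot 3^{2} + 2 \cdot 3^{2} \cdot 9\right) + \left(0 + 7\right)^{2}\right) \left(-34\right) + 181127} = \frac{1}{\left(\left(-24 - 18 + 12 \cdot 2 \cdot 9 + 2 \cdot 9 \cdot 9\right) + 7^{2}\right) \left(-34\right) + 181127} = \frac{1}{\left(\left(-24 - 18 + 12 \cdot 18 + 18 \cdot 9\right) + 49\right) \left(-34\right) + 181127} = \frac{1}{\left(\left(-24 - 18 + 216 + 162\right) + 49\right) \left(-34\right) + 181127} = \frac{1}{\left(336 + 49\right) \left(-34\right) + 181127} = \frac{1}{385 \left(-34\right) + 181127} = \frac{1}{-13090 + 181127} = \frac{1}{168037}$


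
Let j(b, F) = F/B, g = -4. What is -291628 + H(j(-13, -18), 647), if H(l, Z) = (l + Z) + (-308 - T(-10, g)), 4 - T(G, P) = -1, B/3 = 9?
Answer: -873884/3 ≈ -2.9129e+5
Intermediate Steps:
B = 27 (B = 3*9 = 27)
T(G, P) = 5 (T(G, P) = 4 - 1*(-1) = 4 + 1 = 5)
j(b, F) = F/27
H(l, Z) = -313 + Z + l (H(l, Z) = (l + Z) + (-308 - 1*5) = (Z + l) + (-308 - 5) = (Z + l) - 313 = -313 + Z + l)
-291628 + H(j(-13, -18), 647) = -291628 + (-313 + 647 + (1/27)*(-18)) = -291628 + (-313 + 647 - ⅔) = -291628 + 1000/3 = -873884/3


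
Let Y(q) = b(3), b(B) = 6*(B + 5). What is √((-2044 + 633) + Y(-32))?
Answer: I*√1363 ≈ 36.919*I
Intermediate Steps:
b(B) = 30 + 6*B (b(B) = 6*(5 + B) = 30 + 6*B)
Y(q) = 48 (Y(q) = 30 + 6*3 = 30 + 18 = 48)
√((-2044 + 633) + Y(-32)) = √((-2044 + 633) + 48) = √(-1411 + 48) = √(-1363) = I*√1363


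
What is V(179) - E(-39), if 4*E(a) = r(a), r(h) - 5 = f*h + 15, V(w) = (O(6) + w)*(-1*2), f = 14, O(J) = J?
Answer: -477/2 ≈ -238.50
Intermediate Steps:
V(w) = -12 - 2*w (V(w) = (6 + w)*(-1*2) = (6 + w)*(-2) = -12 - 2*w)
r(h) = 20 + 14*h (r(h) = 5 + (14*h + 15) = 5 + (15 + 14*h) = 20 + 14*h)
E(a) = 5 + 7*a/2 (E(a) = (20 + 14*a)/4 = 5 + 7*a/2)
V(179) - E(-39) = (-12 - 2*179) - (5 + (7/2)*(-39)) = (-12 - 358) - (5 - 273/2) = -370 - 1*(-263/2) = -370 + 263/2 = -477/2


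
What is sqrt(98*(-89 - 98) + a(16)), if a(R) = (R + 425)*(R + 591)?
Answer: 7*sqrt(5089) ≈ 499.36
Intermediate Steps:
a(R) = (425 + R)*(591 + R)
sqrt(98*(-89 - 98) + a(16)) = sqrt(98*(-89 - 98) + (251175 + 16**2 + 1016*16)) = sqrt(98*(-187) + (251175 + 256 + 16256)) = sqrt(-18326 + 267687) = sqrt(249361) = 7*sqrt(5089)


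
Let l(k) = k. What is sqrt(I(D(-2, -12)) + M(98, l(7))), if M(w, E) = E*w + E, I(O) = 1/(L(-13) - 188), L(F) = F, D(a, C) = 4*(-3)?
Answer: 2*sqrt(6999423)/201 ≈ 26.325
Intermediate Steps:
D(a, C) = -12
I(O) = -1/201 (I(O) = 1/(-13 - 188) = 1/(-201) = -1/201)
M(w, E) = E + E*w
sqrt(I(D(-2, -12)) + M(98, l(7))) = sqrt(-1/201 + 7*(1 + 98)) = sqrt(-1/201 + 7*99) = sqrt(-1/201 + 693) = sqrt(139292/201) = 2*sqrt(6999423)/201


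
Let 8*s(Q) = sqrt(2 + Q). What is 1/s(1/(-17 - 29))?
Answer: 8*sqrt(4186)/91 ≈ 5.6879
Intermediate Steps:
s(Q) = sqrt(2 + Q)/8
1/s(1/(-17 - 29)) = 1/(sqrt(2 + 1/(-17 - 29))/8) = 1/(sqrt(2 + 1/(-46))/8) = 1/(sqrt(2 - 1/46)/8) = 1/(sqrt(91/46)/8) = 1/((sqrt(4186)/46)/8) = 1/(sqrt(4186)/368) = 8*sqrt(4186)/91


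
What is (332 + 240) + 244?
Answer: 816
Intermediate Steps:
(332 + 240) + 244 = 572 + 244 = 816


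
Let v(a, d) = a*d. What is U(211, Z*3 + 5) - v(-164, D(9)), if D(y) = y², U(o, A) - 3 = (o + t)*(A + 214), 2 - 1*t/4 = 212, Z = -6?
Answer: -113142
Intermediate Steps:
t = -840 (t = 8 - 4*212 = 8 - 848 = -840)
U(o, A) = 3 + (-840 + o)*(214 + A) (U(o, A) = 3 + (o - 840)*(A + 214) = 3 + (-840 + o)*(214 + A))
U(211, Z*3 + 5) - v(-164, D(9)) = (-179757 - 840*(-6*3 + 5) + 214*211 + (-6*3 + 5)*211) - (-164)*9² = (-179757 - 840*(-18 + 5) + 45154 + (-18 + 5)*211) - (-164)*81 = (-179757 - 840*(-13) + 45154 - 13*211) - 1*(-13284) = (-179757 + 10920 + 45154 - 2743) + 13284 = -126426 + 13284 = -113142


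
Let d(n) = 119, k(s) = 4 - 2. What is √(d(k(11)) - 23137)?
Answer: I*√23018 ≈ 151.72*I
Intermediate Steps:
k(s) = 2
√(d(k(11)) - 23137) = √(119 - 23137) = √(-23018) = I*√23018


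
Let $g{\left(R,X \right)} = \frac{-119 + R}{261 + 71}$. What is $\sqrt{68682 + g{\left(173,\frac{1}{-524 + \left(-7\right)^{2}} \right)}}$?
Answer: $\frac{\sqrt{1892605674}}{166} \approx 262.07$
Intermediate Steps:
$g{\left(R,X \right)} = - \frac{119}{332} + \frac{R}{332}$ ($g{\left(R,X \right)} = \frac{-119 + R}{332} = \left(-119 + R\right) \frac{1}{332} = - \frac{119}{332} + \frac{R}{332}$)
$\sqrt{68682 + g{\left(173,\frac{1}{-524 + \left(-7\right)^{2}} \right)}} = \sqrt{68682 + \left(- \frac{119}{332} + \frac{1}{332} \cdot 173\right)} = \sqrt{68682 + \left(- \frac{119}{332} + \frac{173}{332}\right)} = \sqrt{68682 + \frac{27}{166}} = \sqrt{\frac{11401239}{166}} = \frac{\sqrt{1892605674}}{166}$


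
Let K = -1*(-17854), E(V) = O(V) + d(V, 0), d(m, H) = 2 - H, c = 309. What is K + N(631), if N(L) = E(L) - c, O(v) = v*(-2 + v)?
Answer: 414446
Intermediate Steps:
E(V) = 2 + V*(-2 + V) (E(V) = V*(-2 + V) + (2 - 1*0) = V*(-2 + V) + (2 + 0) = V*(-2 + V) + 2 = 2 + V*(-2 + V))
K = 17854
N(L) = -307 + L*(-2 + L) (N(L) = (2 + L*(-2 + L)) - 1*309 = (2 + L*(-2 + L)) - 309 = -307 + L*(-2 + L))
K + N(631) = 17854 + (-307 + 631*(-2 + 631)) = 17854 + (-307 + 631*629) = 17854 + (-307 + 396899) = 17854 + 396592 = 414446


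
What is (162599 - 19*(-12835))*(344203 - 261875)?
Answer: 33463368192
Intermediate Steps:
(162599 - 19*(-12835))*(344203 - 261875) = (162599 + 243865)*82328 = 406464*82328 = 33463368192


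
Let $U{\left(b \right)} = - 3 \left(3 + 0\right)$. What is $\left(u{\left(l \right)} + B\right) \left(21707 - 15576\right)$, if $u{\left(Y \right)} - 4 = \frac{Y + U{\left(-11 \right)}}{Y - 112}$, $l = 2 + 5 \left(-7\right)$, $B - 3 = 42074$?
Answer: $\frac{37410056097}{145} \approx 2.58 \cdot 10^{8}$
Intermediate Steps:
$B = 42077$ ($B = 3 + 42074 = 42077$)
$U{\left(b \right)} = -9$ ($U{\left(b \right)} = \left(-3\right) 3 = -9$)
$l = -33$ ($l = 2 - 35 = -33$)
$u{\left(Y \right)} = 4 + \frac{-9 + Y}{-112 + Y}$ ($u{\left(Y \right)} = 4 + \frac{Y - 9}{Y - 112} = 4 + \frac{-9 + Y}{-112 + Y}$)
$\left(u{\left(l \right)} + B\right) \left(21707 - 15576\right) = \left(\frac{-457 + 5 \left(-33\right)}{-112 - 33} + 42077\right) \left(21707 - 15576\right) = \left(\frac{-457 - 165}{-145} + 42077\right) 6131 = \left(\left(- \frac{1}{145}\right) \left(-622\right) + 42077\right) 6131 = \left(\frac{622}{145} + 42077\right) 6131 = \frac{6101787}{145} \cdot 6131 = \frac{37410056097}{145}$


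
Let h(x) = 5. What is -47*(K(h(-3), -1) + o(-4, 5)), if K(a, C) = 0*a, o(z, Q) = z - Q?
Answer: 423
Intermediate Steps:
K(a, C) = 0
-47*(K(h(-3), -1) + o(-4, 5)) = -47*(0 + (-4 - 1*5)) = -47*(0 + (-4 - 5)) = -47*(0 - 9) = -47*(-9) = 423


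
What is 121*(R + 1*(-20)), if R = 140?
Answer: 14520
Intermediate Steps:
121*(R + 1*(-20)) = 121*(140 + 1*(-20)) = 121*(140 - 20) = 121*120 = 14520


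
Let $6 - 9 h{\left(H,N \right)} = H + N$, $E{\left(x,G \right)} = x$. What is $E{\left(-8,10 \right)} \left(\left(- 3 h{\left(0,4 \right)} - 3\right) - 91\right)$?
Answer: $\frac{2272}{3} \approx 757.33$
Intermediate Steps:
$h{\left(H,N \right)} = \frac{2}{3} - \frac{H}{9} - \frac{N}{9}$ ($h{\left(H,N \right)} = \frac{2}{3} - \frac{H + N}{9} = \frac{2}{3} - \left(\frac{H}{9} + \frac{N}{9}\right) = \frac{2}{3} - \frac{H}{9} - \frac{N}{9}$)
$E{\left(-8,10 \right)} \left(\left(- 3 h{\left(0,4 \right)} - 3\right) - 91\right) = - 8 \left(\left(- 3 \left(\frac{2}{3} - 0 - \frac{4}{9}\right) - 3\right) - 91\right) = - 8 \left(\left(- 3 \left(\frac{2}{3} + 0 - \frac{4}{9}\right) - 3\right) - 91\right) = - 8 \left(\left(\left(-3\right) \frac{2}{9} - 3\right) - 91\right) = - 8 \left(\left(- \frac{2}{3} - 3\right) - 91\right) = - 8 \left(- \frac{11}{3} - 91\right) = \left(-8\right) \left(- \frac{284}{3}\right) = \frac{2272}{3}$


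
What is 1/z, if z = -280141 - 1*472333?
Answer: -1/752474 ≈ -1.3290e-6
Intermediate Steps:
z = -752474 (z = -280141 - 472333 = -752474)
1/z = 1/(-752474) = -1/752474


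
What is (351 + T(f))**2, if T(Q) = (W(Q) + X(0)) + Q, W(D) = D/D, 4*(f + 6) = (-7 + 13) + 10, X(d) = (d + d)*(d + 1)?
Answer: 122500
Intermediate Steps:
X(d) = 2*d*(1 + d) (X(d) = (2*d)*(1 + d) = 2*d*(1 + d))
f = -2 (f = -6 + ((-7 + 13) + 10)/4 = -6 + (6 + 10)/4 = -6 + (1/4)*16 = -6 + 4 = -2)
W(D) = 1
T(Q) = 1 + Q (T(Q) = (1 + 2*0*(1 + 0)) + Q = (1 + 2*0*1) + Q = (1 + 0) + Q = 1 + Q)
(351 + T(f))**2 = (351 + (1 - 2))**2 = (351 - 1)**2 = 350**2 = 122500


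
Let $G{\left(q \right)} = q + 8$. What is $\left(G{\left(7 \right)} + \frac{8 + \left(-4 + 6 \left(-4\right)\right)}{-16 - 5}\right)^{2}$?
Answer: $\frac{112225}{441} \approx 254.48$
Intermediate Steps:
$G{\left(q \right)} = 8 + q$
$\left(G{\left(7 \right)} + \frac{8 + \left(-4 + 6 \left(-4\right)\right)}{-16 - 5}\right)^{2} = \left(\left(8 + 7\right) + \frac{8 + \left(-4 + 6 \left(-4\right)\right)}{-16 - 5}\right)^{2} = \left(15 + \frac{8 - 28}{-21}\right)^{2} = \left(15 + \left(8 - 28\right) \left(- \frac{1}{21}\right)\right)^{2} = \left(15 - - \frac{20}{21}\right)^{2} = \left(15 + \frac{20}{21}\right)^{2} = \left(\frac{335}{21}\right)^{2} = \frac{112225}{441}$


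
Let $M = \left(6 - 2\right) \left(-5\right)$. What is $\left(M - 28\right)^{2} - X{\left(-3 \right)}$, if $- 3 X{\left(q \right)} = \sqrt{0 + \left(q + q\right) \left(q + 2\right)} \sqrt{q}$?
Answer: $2304 + i \sqrt{2} \approx 2304.0 + 1.4142 i$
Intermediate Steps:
$M = -20$ ($M = 4 \left(-5\right) = -20$)
$X{\left(q \right)} = - \frac{\sqrt{2} \sqrt{q} \sqrt{q \left(2 + q\right)}}{3}$ ($X{\left(q \right)} = - \frac{\sqrt{0 + \left(q + q\right) \left(q + 2\right)} \sqrt{q}}{3} = - \frac{\sqrt{0 + 2 q \left(2 + q\right)} \sqrt{q}}{3} = - \frac{\sqrt{2 q \left(2 + q\right)} \sqrt{q}}{3} = - \frac{\sqrt{2} \sqrt{q \left(2 + q\right)} \sqrt{q}}{3} = - \frac{\sqrt{2} \sqrt{q} \sqrt{q \left(2 + q\right)}}{3}$)
$\left(M - 28\right)^{2} - X{\left(-3 \right)} = \left(-20 - 28\right)^{2} - - \frac{\sqrt{2} \sqrt{-3} \sqrt{- 3 \left(2 - 3\right)}}{3} = \left(-48\right)^{2} - - \frac{\sqrt{2} i \sqrt{3} \sqrt{\left(-3\right) \left(-1\right)}}{3} = 2304 - - \frac{\sqrt{2} i \sqrt{3} \sqrt{3}}{3} = 2304 - - i \sqrt{2} = 2304 + i \sqrt{2}$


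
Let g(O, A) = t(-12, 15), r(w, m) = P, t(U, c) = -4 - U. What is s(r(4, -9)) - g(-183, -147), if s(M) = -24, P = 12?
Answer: -32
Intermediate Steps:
r(w, m) = 12
g(O, A) = 8 (g(O, A) = -4 - 1*(-12) = -4 + 12 = 8)
s(r(4, -9)) - g(-183, -147) = -24 - 1*8 = -24 - 8 = -32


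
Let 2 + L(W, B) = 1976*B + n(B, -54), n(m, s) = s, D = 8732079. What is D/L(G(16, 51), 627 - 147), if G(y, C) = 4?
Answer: 8732079/948424 ≈ 9.2069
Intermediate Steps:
L(W, B) = -56 + 1976*B (L(W, B) = -2 + (1976*B - 54) = -2 + (-54 + 1976*B) = -56 + 1976*B)
D/L(G(16, 51), 627 - 147) = 8732079/(-56 + 1976*(627 - 147)) = 8732079/(-56 + 1976*480) = 8732079/(-56 + 948480) = 8732079/948424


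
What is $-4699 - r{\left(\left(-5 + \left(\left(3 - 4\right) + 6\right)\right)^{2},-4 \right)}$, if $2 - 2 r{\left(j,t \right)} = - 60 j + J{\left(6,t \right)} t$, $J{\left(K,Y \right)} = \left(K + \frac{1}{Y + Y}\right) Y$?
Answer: $-4653$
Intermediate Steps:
$J{\left(K,Y \right)} = Y \left(K + \frac{1}{2 Y}\right)$ ($J{\left(K,Y \right)} = \left(K + \frac{1}{2 Y}\right) Y = Y \left(K + \frac{1}{2 Y}\right)$)
$r{\left(j,t \right)} = 1 + 30 j - \frac{t \left(\frac{1}{2} + 6 t\right)}{2}$ ($r{\left(j,t \right)} = 1 - \frac{- 60 j + \left(\frac{1}{2} + 6 t\right) t}{2} = 1 - \frac{- 60 j + t \left(\frac{1}{2} + 6 t\right)}{2} = 1 + \left(30 j - \frac{t \left(\frac{1}{2} + 6 t\right)}{2}\right) = 1 + 30 j - \frac{t \left(\frac{1}{2} + 6 t\right)}{2}$)
$-4699 - r{\left(\left(-5 + \left(\left(3 - 4\right) + 6\right)\right)^{2},-4 \right)} = -4699 - \left(1 + 30 \left(-5 + \left(\left(3 - 4\right) + 6\right)\right)^{2} - - (1 + 12 \left(-4\right))\right) = -4699 - \left(1 + 30 \left(-5 + \left(-1 + 6\right)\right)^{2} - - (1 - 48)\right) = -4699 - \left(1 + 30 \left(-5 + 5\right)^{2} - \left(-1\right) \left(-47\right)\right) = -4699 - \left(1 + 30 \cdot 0^{2} - 47\right) = -4699 - \left(1 + 30 \cdot 0 - 47\right) = -4699 - \left(1 + 0 - 47\right) = -4699 - -46 = -4699 + 46 = -4653$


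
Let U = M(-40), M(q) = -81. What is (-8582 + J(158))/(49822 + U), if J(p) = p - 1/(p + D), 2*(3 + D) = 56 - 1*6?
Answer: -1516321/8953380 ≈ -0.16936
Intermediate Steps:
U = -81
D = 22 (D = -3 + (56 - 1*6)/2 = -3 + (56 - 6)/2 = -3 + (1/2)*50 = -3 + 25 = 22)
J(p) = p - 1/(22 + p) (J(p) = p - 1/(p + 22) = p - 1/(22 + p))
(-8582 + J(158))/(49822 + U) = (-8582 + (-1 + 158**2 + 22*158)/(22 + 158))/(49822 - 81) = (-8582 + (-1 + 24964 + 3476)/180)/49741 = (-8582 + (1/180)*28439)*(1/49741) = (-8582 + 28439/180)*(1/49741) = -1516321/180*1/49741 = -1516321/8953380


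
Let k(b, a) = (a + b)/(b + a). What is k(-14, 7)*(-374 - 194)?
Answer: -568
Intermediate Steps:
k(b, a) = 1 (k(b, a) = (a + b)/(a + b) = 1)
k(-14, 7)*(-374 - 194) = 1*(-374 - 194) = 1*(-568) = -568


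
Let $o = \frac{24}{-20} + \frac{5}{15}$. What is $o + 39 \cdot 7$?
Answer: $\frac{4082}{15} \approx 272.13$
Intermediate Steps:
$o = - \frac{13}{15}$ ($o = 24 \left(- \frac{1}{20}\right) + 5 \cdot \frac{1}{15} = - \frac{6}{5} + \frac{1}{3} = - \frac{13}{15} \approx -0.86667$)
$o + 39 \cdot 7 = - \frac{13}{15} + 39 \cdot 7 = - \frac{13}{15} + 273 = \frac{4082}{15}$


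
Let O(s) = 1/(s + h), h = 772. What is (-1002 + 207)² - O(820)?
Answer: 1006183799/1592 ≈ 6.3203e+5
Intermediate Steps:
O(s) = 1/(772 + s) (O(s) = 1/(s + 772) = 1/(772 + s))
(-1002 + 207)² - O(820) = (-1002 + 207)² - 1/(772 + 820) = (-795)² - 1/1592 = 632025 - 1*1/1592 = 632025 - 1/1592 = 1006183799/1592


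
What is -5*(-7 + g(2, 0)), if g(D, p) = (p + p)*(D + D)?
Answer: 35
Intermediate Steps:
g(D, p) = 4*D*p (g(D, p) = (2*p)*(2*D) = 4*D*p)
-5*(-7 + g(2, 0)) = -5*(-7 + 4*2*0) = -5*(-7 + 0) = -5*(-7) = 35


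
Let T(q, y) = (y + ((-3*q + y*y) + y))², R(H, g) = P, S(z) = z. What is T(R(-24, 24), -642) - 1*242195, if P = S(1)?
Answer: 168819666934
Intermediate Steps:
P = 1
R(H, g) = 1
T(q, y) = (y² - 3*q + 2*y)² (T(q, y) = (y + ((-3*q + y²) + y))² = (y + ((y² - 3*q) + y))² = (y + (y + y² - 3*q))² = (y² - 3*q + 2*y)²)
T(R(-24, 24), -642) - 1*242195 = ((-642)² - 3*1 + 2*(-642))² - 1*242195 = (412164 - 3 - 1284)² - 242195 = 410877² - 242195 = 168819909129 - 242195 = 168819666934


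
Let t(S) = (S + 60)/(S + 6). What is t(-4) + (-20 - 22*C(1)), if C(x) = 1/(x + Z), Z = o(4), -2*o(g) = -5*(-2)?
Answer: 27/2 ≈ 13.500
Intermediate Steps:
t(S) = (60 + S)/(6 + S)
o(g) = -5 (o(g) = -(-5)*(-2)/2 = -½*10 = -5)
Z = -5
C(x) = 1/(-5 + x) (C(x) = 1/(x - 5) = 1/(-5 + x))
t(-4) + (-20 - 22*C(1)) = (60 - 4)/(6 - 4) + (-20 - 22/(-5 + 1)) = 56/2 + (-20 - 22/(-4)) = (½)*56 + (-20 - 22*(-¼)) = 28 + (-20 + 11/2) = 28 - 29/2 = 27/2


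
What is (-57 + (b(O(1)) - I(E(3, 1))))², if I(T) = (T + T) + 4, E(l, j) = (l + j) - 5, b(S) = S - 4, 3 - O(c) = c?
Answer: 3721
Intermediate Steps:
O(c) = 3 - c
b(S) = -4 + S
E(l, j) = -5 + j + l (E(l, j) = (j + l) - 5 = -5 + j + l)
I(T) = 4 + 2*T (I(T) = 2*T + 4 = 4 + 2*T)
(-57 + (b(O(1)) - I(E(3, 1))))² = (-57 + ((-4 + (3 - 1*1)) - (4 + 2*(-5 + 1 + 3))))² = (-57 + ((-4 + (3 - 1)) - (4 + 2*(-1))))² = (-57 + ((-4 + 2) - (4 - 2)))² = (-57 + (-2 - 1*2))² = (-57 + (-2 - 2))² = (-57 - 4)² = (-61)² = 3721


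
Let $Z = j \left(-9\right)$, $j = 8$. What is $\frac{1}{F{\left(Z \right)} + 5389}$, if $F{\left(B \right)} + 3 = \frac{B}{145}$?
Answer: $\frac{145}{780898} \approx 0.00018568$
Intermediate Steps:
$Z = -72$ ($Z = 8 \left(-9\right) = -72$)
$F{\left(B \right)} = -3 + \frac{B}{145}$
$\frac{1}{F{\left(Z \right)} + 5389} = \frac{1}{\left(-3 + \frac{1}{145} \left(-72\right)\right) + 5389} = \frac{1}{\left(-3 - \frac{72}{145}\right) + 5389} = \frac{1}{- \frac{507}{145} + 5389} = \frac{1}{\frac{780898}{145}} = \frac{145}{780898}$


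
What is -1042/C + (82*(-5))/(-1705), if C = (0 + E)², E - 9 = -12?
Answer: -354584/3069 ≈ -115.54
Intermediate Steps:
E = -3 (E = 9 - 12 = -3)
C = 9 (C = (0 - 3)² = (-3)² = 9)
-1042/C + (82*(-5))/(-1705) = -1042/9 + (82*(-5))/(-1705) = -1042*⅑ - 410*(-1/1705) = -1042/9 + 82/341 = -354584/3069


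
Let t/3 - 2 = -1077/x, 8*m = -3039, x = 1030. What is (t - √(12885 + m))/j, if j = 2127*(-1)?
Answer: -983/730270 + √200082/8508 ≈ 0.051229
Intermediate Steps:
m = -3039/8 (m = (⅛)*(-3039) = -3039/8 ≈ -379.88)
t = 2949/1030 (t = 6 + 3*(-1077/1030) = 6 - 3231/1030 = 2949/1030 ≈ 2.8631)
j = -2127
(t - √(12885 + m))/j = (2949/1030 - √(12885 - 3039/8))/(-2127) = (2949/1030 - √(100041/8))*(-1/2127) = (2949/1030 - √200082/4)*(-1/2127) = -983/730270 + √200082/8508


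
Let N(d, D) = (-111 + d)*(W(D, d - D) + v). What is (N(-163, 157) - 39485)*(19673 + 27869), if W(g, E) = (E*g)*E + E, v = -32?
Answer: -209421855679454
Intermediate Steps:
W(g, E) = E + g*E**2 (W(g, E) = g*E**2 + E = E + g*E**2)
N(d, D) = (-111 + d)*(-32 + (1 + D*(d - D))*(d - D)) (N(d, D) = (-111 + d)*((d - D)*(1 + (d - D)*D) - 32) = (-111 + d)*((d - D)*(1 + D*(d - D)) - 32) = (-111 + d)*((1 + D*(d - D))*(d - D) - 32) = (-111 + d)*(-32 + (1 + D*(d - D))*(d - D)))
(N(-163, 157) - 39485)*(19673 + 27869) = ((3552 - 32*(-163) - 111*(-1 + 157*(157 - 1*(-163)))*(157 - 1*(-163)) - 163*(-1 + 157*(157 - 1*(-163)))*(157 - 1*(-163))) - 39485)*(19673 + 27869) = ((3552 + 5216 - 111*(-1 + 157*(157 + 163))*(157 + 163) - 163*(-1 + 157*(157 + 163))*(157 + 163)) - 39485)*47542 = ((3552 + 5216 - 111*(-1 + 157*320)*320 - 163*(-1 + 157*320)*320) - 39485)*47542 = ((3552 + 5216 - 111*(-1 + 50240)*320 - 163*(-1 + 50240)*320) - 39485)*47542 = ((3552 + 5216 - 111*50239*320 - 163*50239*320) - 39485)*47542 = ((3552 + 5216 - 1784489280 - 2620466240) - 39485)*47542 = (-4404946752 - 39485)*47542 = -4404986237*47542 = -209421855679454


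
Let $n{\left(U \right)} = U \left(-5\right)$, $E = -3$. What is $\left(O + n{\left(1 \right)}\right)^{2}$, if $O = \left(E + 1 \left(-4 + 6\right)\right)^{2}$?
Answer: $16$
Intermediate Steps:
$n{\left(U \right)} = - 5 U$
$O = 1$ ($O = \left(-3 + 1 \left(-4 + 6\right)\right)^{2} = \left(-3 + 1 \cdot 2\right)^{2} = \left(-3 + 2\right)^{2} = \left(-1\right)^{2} = 1$)
$\left(O + n{\left(1 \right)}\right)^{2} = \left(1 - 5\right)^{2} = \left(-4\right)^{2} = 16$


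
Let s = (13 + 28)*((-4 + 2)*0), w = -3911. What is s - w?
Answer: 3911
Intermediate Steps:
s = 0 (s = 41*(-2*0) = 41*0 = 0)
s - w = 0 - 1*(-3911) = 0 + 3911 = 3911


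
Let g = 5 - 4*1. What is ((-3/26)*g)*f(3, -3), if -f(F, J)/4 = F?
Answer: 18/13 ≈ 1.3846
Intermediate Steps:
f(F, J) = -4*F
g = 1 (g = 5 - 4 = 1)
((-3/26)*g)*f(3, -3) = (-3/26*1)*(-4*3) = (-3*1/26*1)*(-12) = -3/26*1*(-12) = -3/26*(-12) = 18/13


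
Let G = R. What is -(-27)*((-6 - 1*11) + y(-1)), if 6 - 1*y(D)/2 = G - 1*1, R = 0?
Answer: -81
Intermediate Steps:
G = 0
y(D) = 14 (y(D) = 12 - 2*(0 - 1*1) = 12 - 2*(0 - 1) = 12 - 2*(-1) = 12 + 2 = 14)
-(-27)*((-6 - 1*11) + y(-1)) = -(-27)*((-6 - 1*11) + 14) = -(-27)*((-6 - 11) + 14) = -(-27)*(-17 + 14) = -(-27)*(-3) = -27*3 = -81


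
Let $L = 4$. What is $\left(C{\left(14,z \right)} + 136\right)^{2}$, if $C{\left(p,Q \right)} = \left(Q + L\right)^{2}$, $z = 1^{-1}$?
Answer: $25921$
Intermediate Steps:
$z = 1$
$C{\left(p,Q \right)} = \left(4 + Q\right)^{2}$ ($C{\left(p,Q \right)} = \left(Q + 4\right)^{2} = \left(4 + Q\right)^{2}$)
$\left(C{\left(14,z \right)} + 136\right)^{2} = \left(\left(4 + 1\right)^{2} + 136\right)^{2} = \left(5^{2} + 136\right)^{2} = \left(25 + 136\right)^{2} = 161^{2} = 25921$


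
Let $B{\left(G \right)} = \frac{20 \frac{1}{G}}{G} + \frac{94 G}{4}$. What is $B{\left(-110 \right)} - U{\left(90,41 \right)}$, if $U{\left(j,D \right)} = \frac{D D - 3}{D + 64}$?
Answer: $- \frac{33045442}{12705} \approx -2601.0$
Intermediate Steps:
$B{\left(G \right)} = \frac{20}{G^{2}} + \frac{47 G}{2}$ ($B{\left(G \right)} = \frac{20}{G^{2}} + 94 G \frac{1}{4} = \frac{20}{G^{2}} + \frac{47 G}{2}$)
$U{\left(j,D \right)} = \frac{-3 + D^{2}}{64 + D}$ ($U{\left(j,D \right)} = \frac{D^{2} - 3}{64 + D} = \frac{-3 + D^{2}}{64 + D}$)
$B{\left(-110 \right)} - U{\left(90,41 \right)} = \left(\frac{20}{12100} + \frac{47}{2} \left(-110\right)\right) - \frac{-3 + 41^{2}}{64 + 41} = \left(20 \cdot \frac{1}{12100} - 2585\right) - \frac{-3 + 1681}{105} = \left(\frac{1}{605} - 2585\right) - \frac{1}{105} \cdot 1678 = - \frac{1563924}{605} - \frac{1678}{105} = - \frac{33045442}{12705}$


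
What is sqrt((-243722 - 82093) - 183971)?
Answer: 83*I*sqrt(74) ≈ 713.99*I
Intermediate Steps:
sqrt((-243722 - 82093) - 183971) = sqrt(-325815 - 183971) = sqrt(-509786) = 83*I*sqrt(74)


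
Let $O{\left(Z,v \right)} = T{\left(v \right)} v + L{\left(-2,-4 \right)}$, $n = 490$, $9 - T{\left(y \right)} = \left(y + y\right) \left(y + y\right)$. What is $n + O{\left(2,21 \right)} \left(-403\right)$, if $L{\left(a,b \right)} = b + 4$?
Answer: $14853055$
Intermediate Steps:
$T{\left(y \right)} = 9 - 4 y^{2}$ ($T{\left(y \right)} = 9 - \left(y + y\right) \left(y + y\right) = 9 - 2 y 2 y = 9 - 4 y^{2}$)
$L{\left(a,b \right)} = 4 + b$
$O{\left(Z,v \right)} = v \left(9 - 4 v^{2}\right)$ ($O{\left(Z,v \right)} = \left(9 - 4 v^{2}\right) v + \left(4 - 4\right) = v \left(9 - 4 v^{2}\right) + 0 = v \left(9 - 4 v^{2}\right)$)
$n + O{\left(2,21 \right)} \left(-403\right) = 490 + 21 \left(9 - 4 \cdot 21^{2}\right) \left(-403\right) = 490 + 21 \left(9 - 1764\right) \left(-403\right) = 490 + 21 \left(-1755\right) \left(-403\right) = 490 - -14852565 = 490 + 14852565 = 14853055$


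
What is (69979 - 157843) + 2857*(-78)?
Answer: -310710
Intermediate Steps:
(69979 - 157843) + 2857*(-78) = -87864 - 222846 = -310710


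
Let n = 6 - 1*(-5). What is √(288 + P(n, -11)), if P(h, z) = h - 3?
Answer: 2*√74 ≈ 17.205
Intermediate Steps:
n = 11 (n = 6 + 5 = 11)
P(h, z) = -3 + h
√(288 + P(n, -11)) = √(288 + (-3 + 11)) = √(288 + 8) = √296 = 2*√74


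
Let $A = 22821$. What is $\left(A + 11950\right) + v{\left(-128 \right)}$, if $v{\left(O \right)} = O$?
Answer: $34643$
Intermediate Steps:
$\left(A + 11950\right) + v{\left(-128 \right)} = \left(22821 + 11950\right) - 128 = 34771 - 128 = 34643$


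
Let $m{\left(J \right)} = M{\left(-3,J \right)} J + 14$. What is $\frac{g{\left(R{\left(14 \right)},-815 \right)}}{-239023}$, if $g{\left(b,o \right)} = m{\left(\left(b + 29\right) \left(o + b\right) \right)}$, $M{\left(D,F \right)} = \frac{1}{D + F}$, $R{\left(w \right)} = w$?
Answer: $- \frac{172229}{2744462086} \approx -6.2755 \cdot 10^{-5}$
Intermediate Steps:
$m{\left(J \right)} = 14 + \frac{J}{-3 + J}$ ($m{\left(J \right)} = \frac{J}{-3 + J} + 14 = 14 + \frac{J}{-3 + J}$)
$g{\left(b,o \right)} = \frac{3 \left(-14 + 5 \left(29 + b\right) \left(b + o\right)\right)}{-3 + \left(29 + b\right) \left(b + o\right)}$ ($g{\left(b,o \right)} = \frac{3 \left(-14 + 5 \left(b + 29\right) \left(o + b\right)\right)}{-3 + \left(b + 29\right) \left(o + b\right)} = \frac{3 \left(-14 + 5 \left(29 + b\right) \left(b + o\right)\right)}{-3 + \left(29 + b\right) \left(b + o\right)}$)
$\frac{g{\left(R{\left(14 \right)},-815 \right)}}{-239023} = \frac{3 \frac{1}{-3 + 14^{2} + 29 \cdot 14 + 29 \left(-815\right) + 14 \left(-815\right)} \left(-14 + 5 \cdot 14^{2} + 145 \cdot 14 + 145 \left(-815\right) + 5 \cdot 14 \left(-815\right)\right)}{-239023} = \frac{3 \left(-14 + 5 \cdot 196 + 2030 - 118175 - 57050\right)}{-3 + 196 + 406 - 23635 - 11410} \left(- \frac{1}{239023}\right) = \frac{3 \left(-14 + 980 + 2030 - 118175 - 57050\right)}{-34446} \left(- \frac{1}{239023}\right) = 3 \left(- \frac{1}{34446}\right) \left(-172229\right) \left(- \frac{1}{239023}\right) = \frac{172229}{11482} \left(- \frac{1}{239023}\right) = - \frac{172229}{2744462086}$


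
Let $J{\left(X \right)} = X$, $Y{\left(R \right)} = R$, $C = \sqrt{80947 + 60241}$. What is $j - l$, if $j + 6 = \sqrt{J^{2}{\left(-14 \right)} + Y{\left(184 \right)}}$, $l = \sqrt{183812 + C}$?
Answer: $-6 - \sqrt{183812 + 2 \sqrt{35297}} + 2 \sqrt{95} \approx -415.68$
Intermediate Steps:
$C = 2 \sqrt{35297}$ ($C = \sqrt{141188} = 2 \sqrt{35297} \approx 375.75$)
$l = \sqrt{183812 + 2 \sqrt{35297}} \approx 429.17$
$j = -6 + 2 \sqrt{95}$ ($j = -6 + \sqrt{\left(-14\right)^{2} + 184} = -6 + \sqrt{196 + 184} = -6 + \sqrt{380} = -6 + 2 \sqrt{95} \approx 13.494$)
$j - l = \left(-6 + 2 \sqrt{95}\right) - \sqrt{183812 + 2 \sqrt{35297}} = -6 - \sqrt{183812 + 2 \sqrt{35297}} + 2 \sqrt{95}$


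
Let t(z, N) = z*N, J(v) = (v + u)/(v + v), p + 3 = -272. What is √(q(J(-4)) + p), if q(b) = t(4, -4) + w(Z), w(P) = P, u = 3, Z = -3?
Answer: 7*I*√6 ≈ 17.146*I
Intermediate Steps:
p = -275 (p = -3 - 272 = -275)
J(v) = (3 + v)/(2*v) (J(v) = (v + 3)/(v + v) = (3 + v)/((2*v)) = (3 + v)*(1/(2*v)) = (3 + v)/(2*v))
t(z, N) = N*z
q(b) = -19 (q(b) = -4*4 - 3 = -16 - 3 = -19)
√(q(J(-4)) + p) = √(-19 - 275) = √(-294) = 7*I*√6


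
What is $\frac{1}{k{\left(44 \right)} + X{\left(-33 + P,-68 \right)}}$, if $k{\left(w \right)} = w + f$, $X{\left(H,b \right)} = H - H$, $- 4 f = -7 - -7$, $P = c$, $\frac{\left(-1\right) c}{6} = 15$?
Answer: $\frac{1}{44} \approx 0.022727$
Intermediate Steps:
$c = -90$ ($c = \left(-6\right) 15 = -90$)
$P = -90$
$f = 0$ ($f = - \frac{-7 - -7}{4} = - \frac{-7 + 7}{4} = \left(- \frac{1}{4}\right) 0 = 0$)
$X{\left(H,b \right)} = 0$
$k{\left(w \right)} = w$ ($k{\left(w \right)} = w + 0 = w$)
$\frac{1}{k{\left(44 \right)} + X{\left(-33 + P,-68 \right)}} = \frac{1}{44 + 0} = \frac{1}{44}$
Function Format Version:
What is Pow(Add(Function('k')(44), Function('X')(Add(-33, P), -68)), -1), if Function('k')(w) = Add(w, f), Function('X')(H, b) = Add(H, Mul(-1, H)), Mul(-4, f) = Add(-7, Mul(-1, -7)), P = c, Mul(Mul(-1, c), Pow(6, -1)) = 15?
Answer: Rational(1, 44) ≈ 0.022727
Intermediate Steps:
c = -90 (c = Mul(-6, 15) = -90)
P = -90
f = 0 (f = Mul(Rational(-1, 4), Add(-7, Mul(-1, -7))) = Mul(Rational(-1, 4), Add(-7, 7)) = Mul(Rational(-1, 4), 0) = 0)
Function('X')(H, b) = 0
Function('k')(w) = w (Function('k')(w) = Add(w, 0) = w)
Pow(Add(Function('k')(44), Function('X')(Add(-33, P), -68)), -1) = Pow(Add(44, 0), -1) = Pow(44, -1) = Rational(1, 44)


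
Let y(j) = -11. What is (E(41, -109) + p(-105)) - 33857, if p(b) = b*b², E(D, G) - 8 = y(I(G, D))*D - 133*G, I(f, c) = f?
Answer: -1177428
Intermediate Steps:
E(D, G) = 8 - 133*G - 11*D (E(D, G) = 8 + (-11*D - 133*G) = 8 + (-133*G - 11*D) = 8 - 133*G - 11*D)
p(b) = b³
(E(41, -109) + p(-105)) - 33857 = ((8 - 133*(-109) - 11*41) + (-105)³) - 33857 = ((8 + 14497 - 451) - 1157625) - 33857 = (14054 - 1157625) - 33857 = -1143571 - 33857 = -1177428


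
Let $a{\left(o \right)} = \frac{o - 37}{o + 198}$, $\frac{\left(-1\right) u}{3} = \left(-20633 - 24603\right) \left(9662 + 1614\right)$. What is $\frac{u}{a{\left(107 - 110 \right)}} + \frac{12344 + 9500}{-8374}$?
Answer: $- \frac{31234754613740}{4187} \approx -7.4599 \cdot 10^{9}$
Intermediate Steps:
$u = 1530243408$ ($u = - 3 \left(-20633 - 24603\right) \left(9662 + 1614\right) = - 3 \left(\left(-45236\right) 11276\right) = \left(-3\right) \left(-510081136\right) = 1530243408$)
$a{\left(o \right)} = \frac{-37 + o}{198 + o}$
$\frac{u}{a{\left(107 - 110 \right)}} + \frac{12344 + 9500}{-8374} = \frac{1530243408}{\frac{1}{198 + \left(107 - 110\right)} \left(-37 + \left(107 - 110\right)\right)} + \frac{12344 + 9500}{-8374} = \frac{1530243408}{\frac{1}{198 - 3} \left(-37 - 3\right)} + 21844 \left(- \frac{1}{8374}\right) = \frac{1530243408}{\frac{1}{195} \left(-40\right)} - \frac{10922}{4187} = \frac{1530243408}{- \frac{8}{39}} - \frac{10922}{4187} = 1530243408 \left(- \frac{39}{8}\right) - \frac{10922}{4187} = -7459936614 - \frac{10922}{4187} = - \frac{31234754613740}{4187}$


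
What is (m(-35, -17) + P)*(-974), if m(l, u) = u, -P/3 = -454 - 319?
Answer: -2242148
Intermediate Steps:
P = 2319 (P = -3*(-454 - 319) = -3*(-773) = 2319)
(m(-35, -17) + P)*(-974) = (-17 + 2319)*(-974) = 2302*(-974) = -2242148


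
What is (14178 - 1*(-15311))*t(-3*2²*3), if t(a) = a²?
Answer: 38217744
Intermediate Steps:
(14178 - 1*(-15311))*t(-3*2²*3) = (14178 - 1*(-15311))*(-3*2²*3)² = (14178 + 15311)*(-3*4*3)² = 29489*(-12*3)² = 29489*(-36)² = 29489*1296 = 38217744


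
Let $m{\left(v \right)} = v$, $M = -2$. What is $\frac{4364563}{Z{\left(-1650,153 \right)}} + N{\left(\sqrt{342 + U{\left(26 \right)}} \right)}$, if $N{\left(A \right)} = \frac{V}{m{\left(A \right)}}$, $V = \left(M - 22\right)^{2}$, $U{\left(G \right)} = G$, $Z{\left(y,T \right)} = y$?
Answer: $- \frac{4364563}{1650} + \frac{144 \sqrt{23}}{23} \approx -2615.2$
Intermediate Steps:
$V = 576$ ($V = \left(-2 - 22\right)^{2} = \left(-24\right)^{2} = 576$)
$N{\left(A \right)} = \frac{576}{A}$
$\frac{4364563}{Z{\left(-1650,153 \right)}} + N{\left(\sqrt{342 + U{\left(26 \right)}} \right)} = \frac{4364563}{-1650} + \frac{576}{\sqrt{342 + 26}} = 4364563 \left(- \frac{1}{1650}\right) + \frac{576}{\sqrt{368}} = - \frac{4364563}{1650} + \frac{576}{4 \sqrt{23}} = - \frac{4364563}{1650} + 576 \frac{\sqrt{23}}{92} = - \frac{4364563}{1650} + \frac{144 \sqrt{23}}{23}$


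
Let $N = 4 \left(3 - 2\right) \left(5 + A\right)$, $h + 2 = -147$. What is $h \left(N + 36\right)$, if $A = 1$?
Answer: $-8940$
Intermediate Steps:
$h = -149$ ($h = -2 - 147 = -149$)
$N = 24$ ($N = 4 \left(3 - 2\right) \left(5 + 1\right) = 4 \cdot 1 \cdot 6 = 4 \cdot 6 = 24$)
$h \left(N + 36\right) = - 149 \left(24 + 36\right) = \left(-149\right) 60 = -8940$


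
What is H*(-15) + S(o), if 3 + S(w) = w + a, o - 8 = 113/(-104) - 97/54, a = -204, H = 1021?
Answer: -43571407/2808 ≈ -15517.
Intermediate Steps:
o = 14369/2808 (o = 8 + (113/(-104) - 97/54) = 8 + (113*(-1/104) - 97*1/54) = 8 + (-113/104 - 97/54) = 8 - 8095/2808 = 14369/2808 ≈ 5.1172)
S(w) = -207 + w (S(w) = -3 + (w - 204) = -3 + (-204 + w) = -207 + w)
H*(-15) + S(o) = 1021*(-15) + (-207 + 14369/2808) = -15315 - 566887/2808 = -43571407/2808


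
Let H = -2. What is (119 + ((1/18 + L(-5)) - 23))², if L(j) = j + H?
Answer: 2569609/324 ≈ 7930.9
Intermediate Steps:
L(j) = -2 + j (L(j) = j - 2 = -2 + j)
(119 + ((1/18 + L(-5)) - 23))² = (119 + ((1/18 + (-2 - 5)) - 23))² = (119 + ((1/18 - 7) - 23))² = (119 + (-125/18 - 23))² = (119 - 539/18)² = (1603/18)² = 2569609/324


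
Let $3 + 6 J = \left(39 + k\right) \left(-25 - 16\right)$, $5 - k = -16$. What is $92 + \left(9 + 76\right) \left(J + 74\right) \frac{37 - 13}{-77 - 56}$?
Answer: $\frac{698696}{133} \approx 5253.4$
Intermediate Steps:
$k = 21$ ($k = 5 - -16 = 5 + 16 = 21$)
$J = - \frac{821}{2}$ ($J = - \frac{1}{2} + \frac{\left(39 + 21\right) \left(-25 - 16\right)}{6} = - \frac{1}{2} + \frac{60 \left(-41\right)}{6} = - \frac{1}{2} + \frac{1}{6} \left(-2460\right) = - \frac{1}{2} - 410 = - \frac{821}{2} \approx -410.5$)
$92 + \left(9 + 76\right) \left(J + 74\right) \frac{37 - 13}{-77 - 56} = 92 + \left(9 + 76\right) \left(- \frac{821}{2} + 74\right) \frac{37 - 13}{-77 - 56} = 92 + 85 \left(- \frac{673}{2}\right) \frac{24}{-133} = 92 - \frac{57205 \cdot 24 \left(- \frac{1}{133}\right)}{2} = 92 - - \frac{686460}{133} = 92 + \frac{686460}{133} = \frac{698696}{133}$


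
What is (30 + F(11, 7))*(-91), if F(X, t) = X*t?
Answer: -9737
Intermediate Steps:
(30 + F(11, 7))*(-91) = (30 + 11*7)*(-91) = (30 + 77)*(-91) = 107*(-91) = -9737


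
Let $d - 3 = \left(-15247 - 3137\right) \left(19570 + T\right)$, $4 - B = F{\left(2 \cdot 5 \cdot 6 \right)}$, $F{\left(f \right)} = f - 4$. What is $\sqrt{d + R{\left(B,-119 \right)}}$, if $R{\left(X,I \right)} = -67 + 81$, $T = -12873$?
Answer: $i \sqrt{123117631} \approx 11096.0 i$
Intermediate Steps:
$F{\left(f \right)} = -4 + f$ ($F{\left(f \right)} = f - 4 = -4 + f$)
$B = -52$ ($B = 4 - \left(-4 + 2 \cdot 5 \cdot 6\right) = 4 - \left(-4 + 10 \cdot 6\right) = 4 - \left(-4 + 60\right) = 4 - 56 = -52$)
$R{\left(X,I \right)} = 14$
$d = -123117645$ ($d = 3 + \left(-15247 - 3137\right) \left(19570 - 12873\right) = 3 - 123117648 = -123117645$)
$\sqrt{d + R{\left(B,-119 \right)}} = \sqrt{-123117645 + 14} = \sqrt{-123117631} = i \sqrt{123117631}$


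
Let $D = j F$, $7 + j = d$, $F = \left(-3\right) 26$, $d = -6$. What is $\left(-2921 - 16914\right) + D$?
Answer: $-18821$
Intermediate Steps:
$F = -78$
$j = -13$ ($j = -7 - 6 = -13$)
$D = 1014$ ($D = \left(-13\right) \left(-78\right) = 1014$)
$\left(-2921 - 16914\right) + D = \left(-2921 - 16914\right) + 1014 = -19835 + 1014 = -18821$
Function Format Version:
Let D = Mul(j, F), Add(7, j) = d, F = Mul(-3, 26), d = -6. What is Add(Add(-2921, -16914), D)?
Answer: -18821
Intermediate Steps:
F = -78
j = -13 (j = Add(-7, -6) = -13)
D = 1014 (D = Mul(-13, -78) = 1014)
Add(Add(-2921, -16914), D) = Add(Add(-2921, -16914), 1014) = Add(-19835, 1014) = -18821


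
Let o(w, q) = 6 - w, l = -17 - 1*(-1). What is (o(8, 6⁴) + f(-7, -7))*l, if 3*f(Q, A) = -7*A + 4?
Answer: -752/3 ≈ -250.67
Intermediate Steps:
f(Q, A) = 4/3 - 7*A/3 (f(Q, A) = (-7*A + 4)/3 = (4 - 7*A)/3 = 4/3 - 7*A/3)
l = -16 (l = -17 + 1 = -16)
(o(8, 6⁴) + f(-7, -7))*l = ((6 - 1*8) + (4/3 - 7/3*(-7)))*(-16) = ((6 - 8) + (4/3 + 49/3))*(-16) = (-2 + 53/3)*(-16) = (47/3)*(-16) = -752/3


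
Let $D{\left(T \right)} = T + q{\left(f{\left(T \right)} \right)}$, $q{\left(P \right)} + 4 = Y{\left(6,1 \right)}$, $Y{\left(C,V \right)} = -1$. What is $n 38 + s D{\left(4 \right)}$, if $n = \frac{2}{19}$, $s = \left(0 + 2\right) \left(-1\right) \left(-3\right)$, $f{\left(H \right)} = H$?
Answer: $-2$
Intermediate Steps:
$q{\left(P \right)} = -5$ ($q{\left(P \right)} = -4 - 1 = -5$)
$s = 6$ ($s = 2 \left(-1\right) \left(-3\right) = \left(-2\right) \left(-3\right) = 6$)
$n = \frac{2}{19}$ ($n = 2 \cdot \frac{1}{19} = \frac{2}{19} \approx 0.10526$)
$D{\left(T \right)} = -5 + T$ ($D{\left(T \right)} = T - 5 = -5 + T$)
$n 38 + s D{\left(4 \right)} = \frac{2}{19} \cdot 38 + 6 \left(-5 + 4\right) = 4 + 6 \left(-1\right) = 4 - 6 = -2$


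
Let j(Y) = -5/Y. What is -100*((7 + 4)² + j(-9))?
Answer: -109400/9 ≈ -12156.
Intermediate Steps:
-100*((7 + 4)² + j(-9)) = -100*((7 + 4)² - 5/(-9)) = -100*(11² - 5*(-⅑)) = -100*(121 + 5/9) = -100*1094/9 = -109400/9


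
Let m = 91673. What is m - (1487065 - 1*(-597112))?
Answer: -1992504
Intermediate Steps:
m - (1487065 - 1*(-597112)) = 91673 - (1487065 - 1*(-597112)) = 91673 - (1487065 + 597112) = 91673 - 1*2084177 = 91673 - 2084177 = -1992504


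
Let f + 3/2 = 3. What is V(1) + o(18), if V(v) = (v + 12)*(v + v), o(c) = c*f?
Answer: 53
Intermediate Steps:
f = 3/2 (f = -3/2 + 3 = 3/2 ≈ 1.5000)
o(c) = 3*c/2 (o(c) = c*(3/2) = 3*c/2)
V(v) = 2*v*(12 + v) (V(v) = (12 + v)*(2*v) = 2*v*(12 + v))
V(1) + o(18) = 2*1*(12 + 1) + (3/2)*18 = 2*1*13 + 27 = 26 + 27 = 53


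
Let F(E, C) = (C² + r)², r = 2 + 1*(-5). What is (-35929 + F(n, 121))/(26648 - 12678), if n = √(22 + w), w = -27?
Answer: 42847023/2794 ≈ 15335.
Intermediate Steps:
r = -3 (r = 2 - 5 = -3)
n = I*√5 (n = √(22 - 27) = √(-5) = I*√5 ≈ 2.2361*I)
F(E, C) = (-3 + C²)² (F(E, C) = (C² - 3)² = (-3 + C²)²)
(-35929 + F(n, 121))/(26648 - 12678) = (-35929 + (-3 + 121²)²)/(26648 - 12678) = (-35929 + (-3 + 14641)²)/13970 = (-35929 + 14638²)*(1/13970) = (-35929 + 214271044)*(1/13970) = 214235115*(1/13970) = 42847023/2794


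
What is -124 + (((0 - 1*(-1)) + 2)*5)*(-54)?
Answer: -934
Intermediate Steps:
-124 + (((0 - 1*(-1)) + 2)*5)*(-54) = -124 + (((0 + 1) + 2)*5)*(-54) = -124 + ((1 + 2)*5)*(-54) = -124 + (3*5)*(-54) = -124 + 15*(-54) = -124 - 810 = -934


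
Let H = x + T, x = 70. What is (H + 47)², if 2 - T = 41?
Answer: 6084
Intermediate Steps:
T = -39 (T = 2 - 1*41 = 2 - 41 = -39)
H = 31 (H = 70 - 39 = 31)
(H + 47)² = (31 + 47)² = 78² = 6084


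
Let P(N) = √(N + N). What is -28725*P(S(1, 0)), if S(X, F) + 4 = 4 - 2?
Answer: -57450*I ≈ -57450.0*I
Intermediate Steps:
S(X, F) = -2 (S(X, F) = -4 + (4 - 2) = -4 + 2 = -2)
P(N) = √2*√N (P(N) = √(2*N) = √2*√N)
-28725*P(S(1, 0)) = -28725*√2*√(-2) = -28725*√2*I*√2 = -57450*I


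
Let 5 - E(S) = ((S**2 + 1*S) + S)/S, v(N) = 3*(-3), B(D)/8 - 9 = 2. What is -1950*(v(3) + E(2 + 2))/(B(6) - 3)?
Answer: 3900/17 ≈ 229.41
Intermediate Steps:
B(D) = 88 (B(D) = 72 + 8*2 = 72 + 16 = 88)
v(N) = -9
E(S) = 5 - (S**2 + 2*S)/S (E(S) = 5 - ((S**2 + 1*S) + S)/S = 5 - ((S**2 + S) + S)/S = 5 - ((S + S**2) + S)/S = 5 - (S**2 + 2*S)/S)
-1950*(v(3) + E(2 + 2))/(B(6) - 3) = -1950*(-9 + (3 - (2 + 2)))/(88 - 3) = -1950*(-9 + (3 - 1*4))/85 = -1950*(-9 + (3 - 4))/85 = -1950*(-9 - 1)/85 = -(-19500)/85 = -1950*(-2/17) = 3900/17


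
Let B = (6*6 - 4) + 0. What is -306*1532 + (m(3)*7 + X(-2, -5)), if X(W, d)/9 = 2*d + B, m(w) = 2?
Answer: -468580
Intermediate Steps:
B = 32 (B = (36 - 4) + 0 = 32 + 0 = 32)
X(W, d) = 288 + 18*d (X(W, d) = 9*(2*d + 32) = 9*(32 + 2*d) = 288 + 18*d)
-306*1532 + (m(3)*7 + X(-2, -5)) = -306*1532 + (2*7 + (288 + 18*(-5))) = -468792 + (14 + (288 - 90)) = -468792 + (14 + 198) = -468792 + 212 = -468580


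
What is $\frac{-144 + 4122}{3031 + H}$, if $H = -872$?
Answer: $\frac{234}{127} \approx 1.8425$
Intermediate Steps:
$\frac{-144 + 4122}{3031 + H} = \frac{-144 + 4122}{3031 - 872} = \frac{3978}{2159} = 3978 \cdot \frac{1}{2159} = \frac{234}{127}$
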